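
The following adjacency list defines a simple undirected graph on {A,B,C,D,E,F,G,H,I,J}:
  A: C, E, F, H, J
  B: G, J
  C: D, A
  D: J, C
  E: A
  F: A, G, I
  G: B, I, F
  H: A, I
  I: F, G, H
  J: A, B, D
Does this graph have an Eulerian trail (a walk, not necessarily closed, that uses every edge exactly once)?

Degrees: A:5, B:2, C:2, D:2, E:1, F:3, G:3, H:2, I:3, J:3
Odd-degree vertices: A, E, F, G, I, J (6 total).
An Eulerian trail requires 0 or 2 odd-degree vertices; here there are 6.

No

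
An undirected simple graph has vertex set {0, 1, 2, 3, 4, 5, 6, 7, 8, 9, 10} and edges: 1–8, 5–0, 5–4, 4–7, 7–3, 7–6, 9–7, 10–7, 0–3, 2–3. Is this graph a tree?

The graph has 11 vertices and 10 edges.
It is not connected, so it is not a tree.

No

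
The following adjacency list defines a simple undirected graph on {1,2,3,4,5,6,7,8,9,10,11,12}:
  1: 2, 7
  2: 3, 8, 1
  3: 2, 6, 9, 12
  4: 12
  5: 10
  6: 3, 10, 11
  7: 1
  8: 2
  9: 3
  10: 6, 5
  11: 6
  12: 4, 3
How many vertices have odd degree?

Degrees: 1:2, 2:3, 3:4, 4:1, 5:1, 6:3, 7:1, 8:1, 9:1, 10:2, 11:1, 12:2
Odd-degree vertices: 2, 4, 5, 6, 7, 8, 9, 11.

8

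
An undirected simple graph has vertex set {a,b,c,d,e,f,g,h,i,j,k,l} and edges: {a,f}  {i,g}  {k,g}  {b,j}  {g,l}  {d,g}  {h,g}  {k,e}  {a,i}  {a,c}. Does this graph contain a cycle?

No

|V| = 12, |E| = 10, number of components = 2.
A forest on 12 vertices with 2 components has exactly 10 edges, which matches — so no cycle.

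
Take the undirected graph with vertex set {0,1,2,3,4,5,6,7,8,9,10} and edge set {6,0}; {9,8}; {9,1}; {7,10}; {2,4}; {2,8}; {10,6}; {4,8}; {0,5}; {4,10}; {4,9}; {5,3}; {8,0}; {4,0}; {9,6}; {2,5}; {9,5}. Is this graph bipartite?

The cycle 9-8-4-9 has length 3, which is odd, so the graph is not bipartite.

No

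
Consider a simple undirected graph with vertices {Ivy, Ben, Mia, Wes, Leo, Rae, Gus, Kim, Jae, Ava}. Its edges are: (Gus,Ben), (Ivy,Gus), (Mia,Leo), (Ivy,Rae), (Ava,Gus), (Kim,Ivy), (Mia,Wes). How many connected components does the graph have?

Component: {Jae}
Component: {Mia, Wes, Leo}
Component: {Ivy, Ben, Rae, Gus, Kim, Ava}

3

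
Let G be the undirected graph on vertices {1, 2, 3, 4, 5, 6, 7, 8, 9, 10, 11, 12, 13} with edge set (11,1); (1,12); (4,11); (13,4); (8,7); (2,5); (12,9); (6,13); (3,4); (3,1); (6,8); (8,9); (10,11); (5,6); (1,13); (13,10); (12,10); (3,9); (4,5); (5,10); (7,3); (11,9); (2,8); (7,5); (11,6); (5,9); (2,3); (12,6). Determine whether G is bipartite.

Color {3, 5, 8, 11, 12, 13} black and {1, 2, 4, 6, 7, 9, 10} white. No edge joins two same-colored vertices, so the graph is bipartite.

Yes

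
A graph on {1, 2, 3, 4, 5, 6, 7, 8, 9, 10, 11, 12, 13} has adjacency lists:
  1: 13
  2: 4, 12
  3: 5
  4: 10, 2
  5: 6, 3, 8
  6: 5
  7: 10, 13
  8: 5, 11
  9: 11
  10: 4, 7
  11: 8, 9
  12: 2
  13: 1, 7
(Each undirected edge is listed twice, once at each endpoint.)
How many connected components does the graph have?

2

Component: {3, 5, 6, 8, 9, 11}
Component: {1, 2, 4, 7, 10, 12, 13}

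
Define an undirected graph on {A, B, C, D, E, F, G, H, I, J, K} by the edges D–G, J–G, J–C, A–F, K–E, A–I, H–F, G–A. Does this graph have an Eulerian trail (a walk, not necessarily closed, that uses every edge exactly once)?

Degrees: A:3, B:0, C:1, D:1, E:1, F:2, G:3, H:1, I:1, J:2, K:1
Odd-degree vertices: A, C, D, E, G, H, I, K (8 total).
With 8 odd-degree vertices (more than two), no single trail can use every edge.

No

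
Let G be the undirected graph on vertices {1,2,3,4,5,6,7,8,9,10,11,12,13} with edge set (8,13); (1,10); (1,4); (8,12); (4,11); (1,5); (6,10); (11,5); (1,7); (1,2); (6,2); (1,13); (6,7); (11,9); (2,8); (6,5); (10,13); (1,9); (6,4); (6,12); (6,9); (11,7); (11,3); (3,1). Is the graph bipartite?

No

The cycle 1-10-13-1 has length 3, which is odd, so the graph is not bipartite.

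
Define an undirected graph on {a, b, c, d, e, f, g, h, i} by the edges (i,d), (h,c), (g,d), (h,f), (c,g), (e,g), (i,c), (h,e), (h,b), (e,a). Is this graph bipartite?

Yes

Partition the vertices as {b, c, d, e, f} vs {a, g, h, i}. Each listed edge has one endpoint in each part, so the graph is bipartite.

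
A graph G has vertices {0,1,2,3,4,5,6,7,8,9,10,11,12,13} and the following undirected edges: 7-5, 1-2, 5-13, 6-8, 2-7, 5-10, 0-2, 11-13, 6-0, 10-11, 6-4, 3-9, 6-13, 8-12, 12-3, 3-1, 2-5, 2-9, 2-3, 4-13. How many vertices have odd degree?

Degrees: 0:2, 1:2, 2:6, 3:4, 4:2, 5:4, 6:4, 7:2, 8:2, 9:2, 10:2, 11:2, 12:2, 13:4
Odd-degree vertices: none.

0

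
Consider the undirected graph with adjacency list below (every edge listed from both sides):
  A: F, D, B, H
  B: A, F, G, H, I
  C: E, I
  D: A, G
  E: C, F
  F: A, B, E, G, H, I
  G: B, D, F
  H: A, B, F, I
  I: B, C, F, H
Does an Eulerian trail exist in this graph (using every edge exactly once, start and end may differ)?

Degrees: A:4, B:5, C:2, D:2, E:2, F:6, G:3, H:4, I:4
Odd-degree vertices: B, G (2 total).
The non-isolated vertices are connected and exactly 2 have odd degree, so an Eulerian trail exists (from B to G).

Yes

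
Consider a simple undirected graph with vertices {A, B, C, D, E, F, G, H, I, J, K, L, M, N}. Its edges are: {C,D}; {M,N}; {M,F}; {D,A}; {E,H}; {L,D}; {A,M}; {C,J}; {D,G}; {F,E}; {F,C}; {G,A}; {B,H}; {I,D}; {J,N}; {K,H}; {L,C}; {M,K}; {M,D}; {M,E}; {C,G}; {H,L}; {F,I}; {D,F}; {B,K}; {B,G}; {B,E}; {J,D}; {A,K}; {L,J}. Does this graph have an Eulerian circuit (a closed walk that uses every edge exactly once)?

Degrees: A:4, B:4, C:5, D:8, E:4, F:5, G:4, H:4, I:2, J:4, K:4, L:4, M:6, N:2
Vertices with odd degree: C, F. An Eulerian circuit requires all degrees even.

No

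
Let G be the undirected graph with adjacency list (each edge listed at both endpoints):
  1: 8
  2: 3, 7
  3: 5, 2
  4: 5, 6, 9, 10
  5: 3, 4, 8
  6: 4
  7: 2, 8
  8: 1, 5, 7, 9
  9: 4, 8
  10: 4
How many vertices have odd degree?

4

Degrees: 1:1, 2:2, 3:2, 4:4, 5:3, 6:1, 7:2, 8:4, 9:2, 10:1
Odd-degree vertices: 1, 5, 6, 10.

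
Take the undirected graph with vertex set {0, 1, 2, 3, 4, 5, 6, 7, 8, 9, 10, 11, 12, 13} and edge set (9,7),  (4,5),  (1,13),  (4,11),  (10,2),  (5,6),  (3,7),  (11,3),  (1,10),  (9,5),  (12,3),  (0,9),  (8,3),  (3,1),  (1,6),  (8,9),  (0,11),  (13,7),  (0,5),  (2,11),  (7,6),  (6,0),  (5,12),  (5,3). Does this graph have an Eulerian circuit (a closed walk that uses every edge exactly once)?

Degrees: 0:4, 1:4, 2:2, 3:6, 4:2, 5:6, 6:4, 7:4, 8:2, 9:4, 10:2, 11:4, 12:2, 13:2
Every vertex has even degree and the edges form a single connected piece, so an Eulerian circuit exists.

Yes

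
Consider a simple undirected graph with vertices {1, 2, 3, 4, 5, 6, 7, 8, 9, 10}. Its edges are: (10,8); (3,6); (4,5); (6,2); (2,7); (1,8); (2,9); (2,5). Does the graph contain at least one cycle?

|V| = 10, |E| = 8, number of components = 2.
A forest on 10 vertices with 2 components has exactly 8 edges, which matches — so no cycle.

No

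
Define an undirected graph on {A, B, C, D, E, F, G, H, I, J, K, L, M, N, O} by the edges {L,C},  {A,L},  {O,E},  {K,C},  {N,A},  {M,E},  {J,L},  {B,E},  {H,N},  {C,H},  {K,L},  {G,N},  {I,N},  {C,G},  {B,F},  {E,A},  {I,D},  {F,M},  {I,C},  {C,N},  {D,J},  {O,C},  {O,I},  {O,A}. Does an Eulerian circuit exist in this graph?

No

Degrees: A:4, B:2, C:7, D:2, E:4, F:2, G:2, H:2, I:4, J:2, K:2, L:4, M:2, N:5, O:4
Vertices with odd degree: C, N. An Eulerian circuit requires all degrees even.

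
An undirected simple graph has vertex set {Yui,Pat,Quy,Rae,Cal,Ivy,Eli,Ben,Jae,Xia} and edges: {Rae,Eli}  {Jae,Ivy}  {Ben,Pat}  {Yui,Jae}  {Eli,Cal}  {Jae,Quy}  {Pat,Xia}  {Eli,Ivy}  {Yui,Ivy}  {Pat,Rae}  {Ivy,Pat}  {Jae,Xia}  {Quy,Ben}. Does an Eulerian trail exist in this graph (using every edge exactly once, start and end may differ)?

Yes

Degrees: Yui:2, Pat:4, Quy:2, Rae:2, Cal:1, Ivy:4, Eli:3, Ben:2, Jae:4, Xia:2
Odd-degree vertices: Cal, Eli (2 total).
The non-isolated vertices are connected and exactly 2 have odd degree, so an Eulerian trail exists (from Cal to Eli).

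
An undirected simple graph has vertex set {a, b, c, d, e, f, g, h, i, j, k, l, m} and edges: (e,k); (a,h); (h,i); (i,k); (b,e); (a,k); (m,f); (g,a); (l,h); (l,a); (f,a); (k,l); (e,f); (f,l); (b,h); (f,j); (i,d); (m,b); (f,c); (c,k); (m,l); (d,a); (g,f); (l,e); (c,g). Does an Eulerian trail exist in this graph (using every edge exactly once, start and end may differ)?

No

Degrees: a:6, b:3, c:3, d:2, e:4, f:7, g:3, h:4, i:3, j:1, k:5, l:6, m:3
Odd-degree vertices: b, c, f, g, i, j, k, m (8 total).
An Eulerian trail requires 0 or 2 odd-degree vertices; here there are 8.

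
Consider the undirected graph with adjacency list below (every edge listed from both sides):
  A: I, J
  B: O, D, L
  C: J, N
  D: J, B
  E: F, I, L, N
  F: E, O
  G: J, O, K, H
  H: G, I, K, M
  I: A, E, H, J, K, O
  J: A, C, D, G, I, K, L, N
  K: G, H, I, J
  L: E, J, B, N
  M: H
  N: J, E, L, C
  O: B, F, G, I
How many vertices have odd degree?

2

Degrees: A:2, B:3, C:2, D:2, E:4, F:2, G:4, H:4, I:6, J:8, K:4, L:4, M:1, N:4, O:4
Odd-degree vertices: B, M.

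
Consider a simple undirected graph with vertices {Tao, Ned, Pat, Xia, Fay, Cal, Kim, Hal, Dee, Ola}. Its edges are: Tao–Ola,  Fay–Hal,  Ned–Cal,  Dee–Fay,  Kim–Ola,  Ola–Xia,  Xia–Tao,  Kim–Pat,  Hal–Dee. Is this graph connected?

No

Component: {Ned, Cal}
Component: {Fay, Hal, Dee}
Component: {Tao, Pat, Xia, Kim, Ola}
There are 3 separate components, so the graph is not connected.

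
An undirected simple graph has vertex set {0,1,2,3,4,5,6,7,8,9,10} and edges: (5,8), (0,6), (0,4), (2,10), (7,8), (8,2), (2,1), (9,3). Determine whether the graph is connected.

No

Component: {3, 9}
Component: {0, 4, 6}
Component: {1, 2, 5, 7, 8, 10}
There are 3 separate components, so the graph is not connected.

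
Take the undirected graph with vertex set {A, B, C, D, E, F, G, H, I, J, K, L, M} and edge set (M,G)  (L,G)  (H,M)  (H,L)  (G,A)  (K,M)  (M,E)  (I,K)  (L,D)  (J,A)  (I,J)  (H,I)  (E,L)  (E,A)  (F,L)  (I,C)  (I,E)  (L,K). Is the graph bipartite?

Color {B, C, D, E, F, G, H, J, K} black and {A, I, L, M} white. No edge joins two same-colored vertices, so the graph is bipartite.

Yes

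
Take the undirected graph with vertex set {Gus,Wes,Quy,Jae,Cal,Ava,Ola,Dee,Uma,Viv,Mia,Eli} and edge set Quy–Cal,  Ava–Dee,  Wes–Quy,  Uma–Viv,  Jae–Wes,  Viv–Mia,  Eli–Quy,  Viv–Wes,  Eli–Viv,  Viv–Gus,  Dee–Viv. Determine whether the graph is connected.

No

Component: {Ola}
Component: {Gus, Wes, Quy, Jae, Cal, Ava, Dee, Uma, Viv, Mia, Eli}
There are 2 separate components, so the graph is not connected.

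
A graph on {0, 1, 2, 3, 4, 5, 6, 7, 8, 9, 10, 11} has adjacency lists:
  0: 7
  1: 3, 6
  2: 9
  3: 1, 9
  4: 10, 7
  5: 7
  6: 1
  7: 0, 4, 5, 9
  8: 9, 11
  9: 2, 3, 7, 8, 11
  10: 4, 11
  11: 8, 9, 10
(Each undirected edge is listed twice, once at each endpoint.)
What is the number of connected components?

1

Component: {0, 1, 2, 3, 4, 5, 6, 7, 8, 9, 10, 11}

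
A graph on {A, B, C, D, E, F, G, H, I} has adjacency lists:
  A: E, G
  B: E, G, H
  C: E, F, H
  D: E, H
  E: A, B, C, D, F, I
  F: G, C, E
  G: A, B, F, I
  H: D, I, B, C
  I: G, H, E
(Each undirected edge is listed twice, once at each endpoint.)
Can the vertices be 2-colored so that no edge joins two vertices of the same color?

No

E-F-C-E is an odd cycle (length 3), and a bipartite graph can contain only even cycles.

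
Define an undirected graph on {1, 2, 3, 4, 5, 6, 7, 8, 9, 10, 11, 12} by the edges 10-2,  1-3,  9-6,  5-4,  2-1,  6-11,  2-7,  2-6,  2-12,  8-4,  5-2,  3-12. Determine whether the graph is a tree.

No

The graph has 12 vertices and 12 edges.
Connected but with 12 > 11 edges, so it has a cycle and is not a tree.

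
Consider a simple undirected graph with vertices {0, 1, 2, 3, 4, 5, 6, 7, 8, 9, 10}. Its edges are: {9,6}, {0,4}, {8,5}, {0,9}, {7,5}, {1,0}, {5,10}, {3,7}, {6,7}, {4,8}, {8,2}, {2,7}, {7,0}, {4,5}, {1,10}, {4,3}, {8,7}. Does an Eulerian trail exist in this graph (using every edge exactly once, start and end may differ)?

Yes

Degrees: 0:4, 1:2, 2:2, 3:2, 4:4, 5:4, 6:2, 7:6, 8:4, 9:2, 10:2
Odd-degree vertices: none (0 total).
With 0 odd-degree vertices and all edges in one connected piece, an Eulerian trail exists.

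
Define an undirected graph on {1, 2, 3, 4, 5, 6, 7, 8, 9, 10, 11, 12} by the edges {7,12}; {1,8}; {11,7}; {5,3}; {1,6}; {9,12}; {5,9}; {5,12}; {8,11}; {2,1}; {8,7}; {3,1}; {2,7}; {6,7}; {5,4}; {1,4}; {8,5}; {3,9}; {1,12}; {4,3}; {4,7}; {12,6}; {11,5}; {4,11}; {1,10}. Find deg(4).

5

Neighbors of 4: 1, 3, 5, 7, 11.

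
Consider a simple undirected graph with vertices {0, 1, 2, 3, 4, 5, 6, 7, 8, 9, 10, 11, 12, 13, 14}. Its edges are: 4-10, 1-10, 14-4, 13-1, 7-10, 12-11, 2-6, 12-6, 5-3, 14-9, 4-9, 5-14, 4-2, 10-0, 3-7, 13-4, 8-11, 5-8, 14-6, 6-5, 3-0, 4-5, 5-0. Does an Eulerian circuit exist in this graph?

Degrees: 0:3, 1:2, 2:2, 3:3, 4:6, 5:6, 6:4, 7:2, 8:2, 9:2, 10:4, 11:2, 12:2, 13:2, 14:4
Vertices with odd degree: 0, 3. An Eulerian circuit requires all degrees even.

No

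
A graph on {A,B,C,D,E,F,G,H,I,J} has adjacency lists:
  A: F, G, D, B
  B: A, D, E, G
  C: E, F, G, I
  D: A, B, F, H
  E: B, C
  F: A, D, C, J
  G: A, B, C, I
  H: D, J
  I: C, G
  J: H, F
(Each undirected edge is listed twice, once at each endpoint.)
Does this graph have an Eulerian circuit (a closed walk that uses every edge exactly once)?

Yes

Degrees: A:4, B:4, C:4, D:4, E:2, F:4, G:4, H:2, I:2, J:2
All degrees are even and the non-isolated vertices are connected — an Eulerian circuit exists.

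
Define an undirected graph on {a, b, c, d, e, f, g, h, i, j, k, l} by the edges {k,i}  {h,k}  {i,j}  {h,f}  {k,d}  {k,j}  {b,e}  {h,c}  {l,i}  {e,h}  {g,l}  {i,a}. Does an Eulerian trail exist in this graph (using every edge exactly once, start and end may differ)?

Degrees: a:1, b:1, c:1, d:1, e:2, f:1, g:1, h:4, i:4, j:2, k:4, l:2
Odd-degree vertices: a, b, c, d, f, g (6 total).
With 6 odd-degree vertices (more than two), no single trail can use every edge.

No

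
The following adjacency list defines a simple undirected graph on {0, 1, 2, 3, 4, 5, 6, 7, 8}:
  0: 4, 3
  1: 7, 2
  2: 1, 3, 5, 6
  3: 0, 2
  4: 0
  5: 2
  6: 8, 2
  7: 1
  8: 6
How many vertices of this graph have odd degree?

Degrees: 0:2, 1:2, 2:4, 3:2, 4:1, 5:1, 6:2, 7:1, 8:1
Odd-degree vertices: 4, 5, 7, 8.

4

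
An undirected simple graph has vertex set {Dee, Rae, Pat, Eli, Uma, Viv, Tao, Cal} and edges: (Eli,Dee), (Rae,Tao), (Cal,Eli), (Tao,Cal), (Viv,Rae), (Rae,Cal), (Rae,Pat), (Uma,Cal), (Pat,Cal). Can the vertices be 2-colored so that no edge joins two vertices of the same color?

The cycle Pat-Rae-Cal-Pat has length 3, which is odd, so the graph is not bipartite.

No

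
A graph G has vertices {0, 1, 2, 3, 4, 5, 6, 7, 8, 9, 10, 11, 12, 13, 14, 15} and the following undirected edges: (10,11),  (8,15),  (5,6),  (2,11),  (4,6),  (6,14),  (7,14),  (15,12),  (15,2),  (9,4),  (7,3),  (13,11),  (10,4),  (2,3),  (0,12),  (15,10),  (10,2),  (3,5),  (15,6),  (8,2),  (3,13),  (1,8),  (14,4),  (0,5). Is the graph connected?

Yes

A breadth-first search from 0 visits 0, 5, 12, 3, 6, 15, 13, 2, 7, 4, 14, 8, 10, 11, 9, 1 — all 16 vertices — so the graph is connected.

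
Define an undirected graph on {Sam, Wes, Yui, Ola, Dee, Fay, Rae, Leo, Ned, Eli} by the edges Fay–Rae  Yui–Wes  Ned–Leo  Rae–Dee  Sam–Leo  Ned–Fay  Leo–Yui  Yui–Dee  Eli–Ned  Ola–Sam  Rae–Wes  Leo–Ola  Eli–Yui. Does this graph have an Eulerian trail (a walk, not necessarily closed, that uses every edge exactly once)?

Yes

Degrees: Sam:2, Wes:2, Yui:4, Ola:2, Dee:2, Fay:2, Rae:3, Leo:4, Ned:3, Eli:2
Odd-degree vertices: Rae, Ned (2 total).
With 2 odd-degree vertices and all edges in one connected piece, an Eulerian trail exists (from Rae to Ned).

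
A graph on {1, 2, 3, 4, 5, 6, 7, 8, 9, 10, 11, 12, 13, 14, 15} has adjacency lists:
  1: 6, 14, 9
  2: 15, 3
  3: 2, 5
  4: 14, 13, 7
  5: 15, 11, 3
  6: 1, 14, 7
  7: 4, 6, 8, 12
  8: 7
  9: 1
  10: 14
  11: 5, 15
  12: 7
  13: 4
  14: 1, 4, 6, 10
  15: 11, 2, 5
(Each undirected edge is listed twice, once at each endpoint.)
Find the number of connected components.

Component: {2, 3, 5, 11, 15}
Component: {1, 4, 6, 7, 8, 9, 10, 12, 13, 14}

2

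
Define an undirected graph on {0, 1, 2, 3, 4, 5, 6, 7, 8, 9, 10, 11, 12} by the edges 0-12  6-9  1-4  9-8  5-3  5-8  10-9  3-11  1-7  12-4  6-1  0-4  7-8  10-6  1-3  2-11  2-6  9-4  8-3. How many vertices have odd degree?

Degrees: 0:2, 1:4, 2:2, 3:4, 4:4, 5:2, 6:4, 7:2, 8:4, 9:4, 10:2, 11:2, 12:2
Odd-degree vertices: none.

0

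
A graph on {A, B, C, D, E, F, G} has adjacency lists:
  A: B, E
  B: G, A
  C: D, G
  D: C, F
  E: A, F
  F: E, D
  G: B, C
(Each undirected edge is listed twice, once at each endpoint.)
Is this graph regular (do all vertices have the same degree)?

Yes

Degrees: A:2, B:2, C:2, D:2, E:2, F:2, G:2
All degrees equal 2; the graph is regular.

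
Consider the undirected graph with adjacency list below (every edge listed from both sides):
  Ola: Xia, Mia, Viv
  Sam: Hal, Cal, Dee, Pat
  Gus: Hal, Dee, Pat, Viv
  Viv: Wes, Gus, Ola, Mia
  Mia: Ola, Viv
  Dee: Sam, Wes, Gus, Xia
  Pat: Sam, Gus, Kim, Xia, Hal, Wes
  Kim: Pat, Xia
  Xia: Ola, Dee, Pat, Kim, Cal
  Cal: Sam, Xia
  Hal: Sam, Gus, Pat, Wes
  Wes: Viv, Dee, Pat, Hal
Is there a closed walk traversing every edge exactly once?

Degrees: Ola:3, Sam:4, Gus:4, Viv:4, Mia:2, Dee:4, Pat:6, Kim:2, Xia:5, Cal:2, Hal:4, Wes:4
Vertices with odd degree: Ola, Xia. An Eulerian circuit requires all degrees even.

No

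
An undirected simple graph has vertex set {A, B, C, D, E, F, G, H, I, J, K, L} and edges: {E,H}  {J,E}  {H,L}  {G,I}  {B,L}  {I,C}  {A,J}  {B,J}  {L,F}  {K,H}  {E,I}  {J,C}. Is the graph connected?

Component: {D}
Component: {A, B, C, E, F, G, H, I, J, K, L}
No edge joins these 2 groups, so the graph is disconnected.

No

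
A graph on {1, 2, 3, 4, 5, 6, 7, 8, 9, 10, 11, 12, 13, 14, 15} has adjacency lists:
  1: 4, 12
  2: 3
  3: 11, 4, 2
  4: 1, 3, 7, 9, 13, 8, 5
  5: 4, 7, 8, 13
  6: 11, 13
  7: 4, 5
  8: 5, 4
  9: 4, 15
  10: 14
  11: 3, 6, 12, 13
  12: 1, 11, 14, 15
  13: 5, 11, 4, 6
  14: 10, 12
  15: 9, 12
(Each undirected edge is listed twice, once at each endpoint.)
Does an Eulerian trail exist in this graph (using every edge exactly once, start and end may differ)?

No

Degrees: 1:2, 2:1, 3:3, 4:7, 5:4, 6:2, 7:2, 8:2, 9:2, 10:1, 11:4, 12:4, 13:4, 14:2, 15:2
Odd-degree vertices: 2, 3, 4, 10 (4 total).
With 4 odd-degree vertices (more than two), no single trail can use every edge.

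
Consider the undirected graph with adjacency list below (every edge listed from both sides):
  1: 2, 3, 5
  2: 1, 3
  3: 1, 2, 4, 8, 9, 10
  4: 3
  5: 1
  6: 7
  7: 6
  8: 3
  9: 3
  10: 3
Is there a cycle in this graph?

The graph has 10 vertices, 9 edges, and 2 connected components.
One cycle is 1-3-2-1.

Yes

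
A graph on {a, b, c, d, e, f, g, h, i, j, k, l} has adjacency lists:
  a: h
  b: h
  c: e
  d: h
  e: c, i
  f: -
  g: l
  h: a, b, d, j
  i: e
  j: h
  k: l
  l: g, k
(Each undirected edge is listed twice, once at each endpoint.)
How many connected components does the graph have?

4

Component: {f}
Component: {c, e, i}
Component: {g, k, l}
Component: {a, b, d, h, j}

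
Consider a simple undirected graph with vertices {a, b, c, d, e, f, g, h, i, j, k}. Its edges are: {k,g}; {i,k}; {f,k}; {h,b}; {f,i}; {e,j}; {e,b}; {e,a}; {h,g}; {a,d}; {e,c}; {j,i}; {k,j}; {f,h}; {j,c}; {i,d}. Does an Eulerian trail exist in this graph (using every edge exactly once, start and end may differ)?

Degrees: a:2, b:2, c:2, d:2, e:4, f:3, g:2, h:3, i:4, j:4, k:4
Odd-degree vertices: f, h (2 total).
With 2 odd-degree vertices and all edges in one connected piece, an Eulerian trail exists (from f to h).

Yes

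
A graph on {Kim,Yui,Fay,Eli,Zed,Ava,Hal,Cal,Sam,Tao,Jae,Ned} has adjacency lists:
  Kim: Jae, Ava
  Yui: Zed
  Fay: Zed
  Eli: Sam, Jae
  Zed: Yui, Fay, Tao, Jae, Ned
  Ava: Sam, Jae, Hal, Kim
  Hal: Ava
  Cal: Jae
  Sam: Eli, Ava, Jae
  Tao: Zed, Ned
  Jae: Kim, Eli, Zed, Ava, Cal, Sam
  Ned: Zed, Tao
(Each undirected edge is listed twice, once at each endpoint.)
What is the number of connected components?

1

Component: {Kim, Yui, Fay, Eli, Zed, Ava, Hal, Cal, Sam, Tao, Jae, Ned}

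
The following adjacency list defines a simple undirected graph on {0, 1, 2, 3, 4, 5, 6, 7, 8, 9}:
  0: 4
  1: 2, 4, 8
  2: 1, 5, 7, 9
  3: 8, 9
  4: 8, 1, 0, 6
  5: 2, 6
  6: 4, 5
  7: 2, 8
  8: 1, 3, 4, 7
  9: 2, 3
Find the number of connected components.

1

Component: {0, 1, 2, 3, 4, 5, 6, 7, 8, 9}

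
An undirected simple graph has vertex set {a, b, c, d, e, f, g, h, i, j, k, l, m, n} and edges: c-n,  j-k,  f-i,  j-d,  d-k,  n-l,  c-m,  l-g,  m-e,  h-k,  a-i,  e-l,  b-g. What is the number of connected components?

3

Component: {a, f, i}
Component: {d, h, j, k}
Component: {b, c, e, g, l, m, n}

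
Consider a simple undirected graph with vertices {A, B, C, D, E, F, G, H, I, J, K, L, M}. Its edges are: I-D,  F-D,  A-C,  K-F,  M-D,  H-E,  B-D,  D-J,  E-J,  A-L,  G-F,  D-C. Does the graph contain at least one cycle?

No

|V| = 13, |E| = 12, number of components = 1.
A forest on 13 vertices with 1 component has exactly 12 edges, which matches — so no cycle.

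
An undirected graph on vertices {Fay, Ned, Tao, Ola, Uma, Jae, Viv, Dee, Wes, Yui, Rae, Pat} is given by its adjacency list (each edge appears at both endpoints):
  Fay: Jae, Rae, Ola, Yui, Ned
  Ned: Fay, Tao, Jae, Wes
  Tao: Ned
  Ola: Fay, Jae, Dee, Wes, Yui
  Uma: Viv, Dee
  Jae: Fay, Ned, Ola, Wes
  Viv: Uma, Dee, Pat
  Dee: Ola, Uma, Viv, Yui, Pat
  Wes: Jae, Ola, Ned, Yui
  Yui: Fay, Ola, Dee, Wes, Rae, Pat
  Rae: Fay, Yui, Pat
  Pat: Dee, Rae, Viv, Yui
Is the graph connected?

A breadth-first search from Fay visits Fay, Yui, Jae, Ned, Rae, Ola, Pat, Wes, Dee, Tao, Viv, Uma — all 12 vertices — so the graph is connected.

Yes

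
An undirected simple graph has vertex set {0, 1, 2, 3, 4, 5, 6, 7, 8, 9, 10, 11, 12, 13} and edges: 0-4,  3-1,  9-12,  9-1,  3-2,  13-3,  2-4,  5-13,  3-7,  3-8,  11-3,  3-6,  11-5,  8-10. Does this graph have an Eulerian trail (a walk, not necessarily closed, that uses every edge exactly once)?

No

Degrees: 0:1, 1:2, 2:2, 3:7, 4:2, 5:2, 6:1, 7:1, 8:2, 9:2, 10:1, 11:2, 12:1, 13:2
Odd-degree vertices: 0, 3, 6, 7, 10, 12 (6 total).
An Eulerian trail requires 0 or 2 odd-degree vertices; here there are 6.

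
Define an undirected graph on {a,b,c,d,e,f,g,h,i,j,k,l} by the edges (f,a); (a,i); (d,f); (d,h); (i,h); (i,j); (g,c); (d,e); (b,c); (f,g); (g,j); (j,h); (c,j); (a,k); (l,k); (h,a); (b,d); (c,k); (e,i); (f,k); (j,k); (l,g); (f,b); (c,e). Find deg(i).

Neighbors of i: a, e, h, j.

4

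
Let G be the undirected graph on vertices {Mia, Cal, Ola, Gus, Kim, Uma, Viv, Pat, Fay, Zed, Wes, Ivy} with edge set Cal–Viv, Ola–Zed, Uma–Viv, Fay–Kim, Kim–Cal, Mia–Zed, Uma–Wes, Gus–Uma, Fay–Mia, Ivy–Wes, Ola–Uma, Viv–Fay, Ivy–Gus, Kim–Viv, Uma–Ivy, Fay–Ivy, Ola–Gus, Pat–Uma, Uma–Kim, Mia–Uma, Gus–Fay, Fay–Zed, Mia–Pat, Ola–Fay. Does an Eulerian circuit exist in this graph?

No

Degrees: Mia:4, Cal:2, Ola:4, Gus:4, Kim:4, Uma:8, Viv:4, Pat:2, Fay:7, Zed:3, Wes:2, Ivy:4
Vertices with odd degree: Fay, Zed. An Eulerian circuit requires all degrees even.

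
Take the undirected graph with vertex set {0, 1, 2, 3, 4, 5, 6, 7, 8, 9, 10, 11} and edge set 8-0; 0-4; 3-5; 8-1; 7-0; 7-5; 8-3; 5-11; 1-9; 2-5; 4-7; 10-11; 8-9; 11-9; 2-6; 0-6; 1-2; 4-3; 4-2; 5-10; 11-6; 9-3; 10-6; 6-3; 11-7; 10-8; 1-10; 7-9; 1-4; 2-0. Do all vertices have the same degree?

Yes

Degrees: 0:5, 1:5, 2:5, 3:5, 4:5, 5:5, 6:5, 7:5, 8:5, 9:5, 10:5, 11:5
Every vertex has degree 5, so the graph is 5-regular.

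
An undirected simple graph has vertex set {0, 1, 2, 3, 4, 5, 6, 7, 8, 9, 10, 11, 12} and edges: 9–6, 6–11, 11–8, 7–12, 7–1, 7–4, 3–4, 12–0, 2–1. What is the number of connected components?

Component: {5}
Component: {10}
Component: {6, 8, 9, 11}
Component: {0, 1, 2, 3, 4, 7, 12}

4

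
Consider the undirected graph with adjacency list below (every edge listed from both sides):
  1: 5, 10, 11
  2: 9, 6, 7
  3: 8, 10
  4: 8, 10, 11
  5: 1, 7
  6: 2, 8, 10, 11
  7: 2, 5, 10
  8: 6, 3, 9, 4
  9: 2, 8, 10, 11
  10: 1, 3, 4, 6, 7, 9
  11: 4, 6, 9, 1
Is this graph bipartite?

A valid 2-coloring puts {2, 5, 8, 10, 11} on one side and {1, 3, 4, 6, 7, 9} on the other; every edge crosses between the two sides.

Yes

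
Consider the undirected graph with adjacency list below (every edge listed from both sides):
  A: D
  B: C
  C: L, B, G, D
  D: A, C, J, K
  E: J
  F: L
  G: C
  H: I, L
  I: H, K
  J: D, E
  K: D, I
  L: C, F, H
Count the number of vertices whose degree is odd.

6

Degrees: A:1, B:1, C:4, D:4, E:1, F:1, G:1, H:2, I:2, J:2, K:2, L:3
Odd-degree vertices: A, B, E, F, G, L.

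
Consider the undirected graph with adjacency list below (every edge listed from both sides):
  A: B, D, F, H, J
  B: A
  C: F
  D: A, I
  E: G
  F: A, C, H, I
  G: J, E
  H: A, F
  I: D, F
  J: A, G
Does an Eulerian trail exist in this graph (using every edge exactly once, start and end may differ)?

No

Degrees: A:5, B:1, C:1, D:2, E:1, F:4, G:2, H:2, I:2, J:2
Odd-degree vertices: A, B, C, E (4 total).
With 4 odd-degree vertices (more than two), no single trail can use every edge.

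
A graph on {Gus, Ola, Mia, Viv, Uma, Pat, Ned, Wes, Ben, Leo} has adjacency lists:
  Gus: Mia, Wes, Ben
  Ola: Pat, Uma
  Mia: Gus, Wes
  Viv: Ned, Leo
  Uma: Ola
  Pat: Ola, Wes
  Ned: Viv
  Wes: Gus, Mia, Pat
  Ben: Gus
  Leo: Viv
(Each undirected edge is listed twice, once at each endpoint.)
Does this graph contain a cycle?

The graph has 10 vertices, 9 edges, and 2 connected components.
Since 9 > 10 - 2, a cycle must exist; for instance Gus-Wes-Mia-Gus.

Yes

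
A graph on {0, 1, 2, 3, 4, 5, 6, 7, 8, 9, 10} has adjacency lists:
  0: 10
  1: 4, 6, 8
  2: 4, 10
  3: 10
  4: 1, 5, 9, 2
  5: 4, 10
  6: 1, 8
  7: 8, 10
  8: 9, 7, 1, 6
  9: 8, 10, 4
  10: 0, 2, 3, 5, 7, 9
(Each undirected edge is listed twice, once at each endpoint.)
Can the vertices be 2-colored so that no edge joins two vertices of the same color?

8-6-1-8 is an odd cycle (length 3), and a bipartite graph can contain only even cycles.

No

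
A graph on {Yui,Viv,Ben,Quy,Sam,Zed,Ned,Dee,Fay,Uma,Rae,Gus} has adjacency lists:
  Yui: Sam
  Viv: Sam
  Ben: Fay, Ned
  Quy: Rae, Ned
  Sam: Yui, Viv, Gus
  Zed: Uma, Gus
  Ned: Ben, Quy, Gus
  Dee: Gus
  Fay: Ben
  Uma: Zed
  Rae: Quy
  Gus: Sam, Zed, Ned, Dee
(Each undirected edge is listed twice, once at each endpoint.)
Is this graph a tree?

Yes

The graph has 12 vertices and 11 edges.
Connected and |E| = |V| - 1, which characterizes a tree.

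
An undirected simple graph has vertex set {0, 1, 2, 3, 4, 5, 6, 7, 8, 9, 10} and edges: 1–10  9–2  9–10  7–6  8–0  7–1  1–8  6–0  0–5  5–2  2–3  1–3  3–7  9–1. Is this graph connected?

Component: {4}
Component: {0, 1, 2, 3, 5, 6, 7, 8, 9, 10}
No edge joins these 2 groups, so the graph is disconnected.

No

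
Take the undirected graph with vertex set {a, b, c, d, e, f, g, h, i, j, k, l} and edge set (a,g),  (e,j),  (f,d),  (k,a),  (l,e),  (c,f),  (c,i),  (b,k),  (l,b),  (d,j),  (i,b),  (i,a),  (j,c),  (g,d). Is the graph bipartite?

Partition the vertices as {f, g, h, i, j, k, l} vs {a, b, c, d, e}. Each listed edge has one endpoint in each part, so the graph is bipartite.

Yes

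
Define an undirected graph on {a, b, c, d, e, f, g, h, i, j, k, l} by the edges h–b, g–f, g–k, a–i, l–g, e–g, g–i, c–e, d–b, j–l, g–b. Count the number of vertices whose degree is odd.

Degrees: a:1, b:3, c:1, d:1, e:2, f:1, g:6, h:1, i:2, j:1, k:1, l:2
Odd-degree vertices: a, b, c, d, f, h, j, k.

8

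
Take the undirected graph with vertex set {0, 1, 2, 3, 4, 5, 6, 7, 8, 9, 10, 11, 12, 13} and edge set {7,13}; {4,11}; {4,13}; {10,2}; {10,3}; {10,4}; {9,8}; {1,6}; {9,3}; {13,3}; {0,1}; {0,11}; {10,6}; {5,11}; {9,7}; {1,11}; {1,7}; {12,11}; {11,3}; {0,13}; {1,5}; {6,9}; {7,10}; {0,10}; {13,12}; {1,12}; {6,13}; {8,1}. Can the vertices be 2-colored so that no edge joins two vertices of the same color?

No

The cycle 11-5-1-11 has length 3, which is odd, so the graph is not bipartite.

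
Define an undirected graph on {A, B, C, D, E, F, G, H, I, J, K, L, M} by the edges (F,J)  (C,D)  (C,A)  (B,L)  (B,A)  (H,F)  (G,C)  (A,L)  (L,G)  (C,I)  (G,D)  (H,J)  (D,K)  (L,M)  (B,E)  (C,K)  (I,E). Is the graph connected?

No

Component: {F, H, J}
Component: {A, B, C, D, E, G, I, K, L, M}
There are 2 separate components, so the graph is not connected.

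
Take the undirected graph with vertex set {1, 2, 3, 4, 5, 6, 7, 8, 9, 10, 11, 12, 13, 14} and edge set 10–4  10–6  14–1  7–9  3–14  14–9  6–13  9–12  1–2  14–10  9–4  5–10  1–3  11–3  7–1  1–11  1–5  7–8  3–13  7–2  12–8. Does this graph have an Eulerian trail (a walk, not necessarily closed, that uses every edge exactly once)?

Yes

Degrees: 1:6, 2:2, 3:4, 4:2, 5:2, 6:2, 7:4, 8:2, 9:4, 10:4, 11:2, 12:2, 13:2, 14:4
Odd-degree vertices: none (0 total).
The non-isolated vertices are connected and exactly 0 have odd degree, so an Eulerian trail exists.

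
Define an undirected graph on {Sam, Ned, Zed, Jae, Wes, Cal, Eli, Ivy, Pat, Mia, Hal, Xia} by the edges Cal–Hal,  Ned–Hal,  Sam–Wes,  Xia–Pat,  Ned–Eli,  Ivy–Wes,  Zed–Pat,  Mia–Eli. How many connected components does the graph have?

4

Component: {Jae}
Component: {Sam, Wes, Ivy}
Component: {Zed, Pat, Xia}
Component: {Ned, Cal, Eli, Mia, Hal}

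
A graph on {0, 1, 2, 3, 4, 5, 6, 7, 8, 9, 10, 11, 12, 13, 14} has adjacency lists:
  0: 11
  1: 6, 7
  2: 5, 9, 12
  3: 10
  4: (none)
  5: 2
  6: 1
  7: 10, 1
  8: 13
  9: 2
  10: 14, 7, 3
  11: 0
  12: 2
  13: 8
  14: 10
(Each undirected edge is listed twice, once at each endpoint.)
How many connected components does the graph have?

5

Component: {4}
Component: {0, 11}
Component: {8, 13}
Component: {2, 5, 9, 12}
Component: {1, 3, 6, 7, 10, 14}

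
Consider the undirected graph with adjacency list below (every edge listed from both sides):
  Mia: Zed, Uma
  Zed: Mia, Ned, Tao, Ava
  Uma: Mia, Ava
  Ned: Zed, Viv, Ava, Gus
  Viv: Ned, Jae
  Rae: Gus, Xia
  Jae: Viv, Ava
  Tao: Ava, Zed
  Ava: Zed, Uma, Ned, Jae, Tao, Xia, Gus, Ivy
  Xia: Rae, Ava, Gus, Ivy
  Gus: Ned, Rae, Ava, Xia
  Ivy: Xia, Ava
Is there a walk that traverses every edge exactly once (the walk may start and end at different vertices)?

Yes

Degrees: Mia:2, Zed:4, Uma:2, Ned:4, Viv:2, Rae:2, Jae:2, Tao:2, Ava:8, Xia:4, Gus:4, Ivy:2
Odd-degree vertices: none (0 total).
With 0 odd-degree vertices and all edges in one connected piece, an Eulerian trail exists.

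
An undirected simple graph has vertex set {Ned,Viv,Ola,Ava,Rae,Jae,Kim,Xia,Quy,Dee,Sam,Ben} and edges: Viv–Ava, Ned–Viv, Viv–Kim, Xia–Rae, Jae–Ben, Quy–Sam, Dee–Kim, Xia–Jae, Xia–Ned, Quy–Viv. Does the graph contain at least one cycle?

No

The graph has 12 vertices, 10 edges, and 2 connected components.
A forest on 12 vertices with 2 components has exactly 10 edges, which matches — so no cycle.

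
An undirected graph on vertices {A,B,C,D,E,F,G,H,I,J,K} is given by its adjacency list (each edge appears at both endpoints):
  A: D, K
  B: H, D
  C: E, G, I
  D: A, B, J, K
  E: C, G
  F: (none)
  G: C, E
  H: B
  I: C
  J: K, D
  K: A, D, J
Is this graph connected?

No

Component: {F}
Component: {C, E, G, I}
Component: {A, B, D, H, J, K}
There are 3 separate components, so the graph is not connected.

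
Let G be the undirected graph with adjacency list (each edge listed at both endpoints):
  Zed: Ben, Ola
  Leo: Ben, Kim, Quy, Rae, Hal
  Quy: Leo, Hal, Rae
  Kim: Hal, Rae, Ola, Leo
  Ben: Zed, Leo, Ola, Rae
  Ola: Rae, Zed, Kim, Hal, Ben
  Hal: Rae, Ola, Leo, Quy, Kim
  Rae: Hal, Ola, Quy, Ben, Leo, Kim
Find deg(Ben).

4

Neighbors of Ben: Zed, Leo, Ola, Rae.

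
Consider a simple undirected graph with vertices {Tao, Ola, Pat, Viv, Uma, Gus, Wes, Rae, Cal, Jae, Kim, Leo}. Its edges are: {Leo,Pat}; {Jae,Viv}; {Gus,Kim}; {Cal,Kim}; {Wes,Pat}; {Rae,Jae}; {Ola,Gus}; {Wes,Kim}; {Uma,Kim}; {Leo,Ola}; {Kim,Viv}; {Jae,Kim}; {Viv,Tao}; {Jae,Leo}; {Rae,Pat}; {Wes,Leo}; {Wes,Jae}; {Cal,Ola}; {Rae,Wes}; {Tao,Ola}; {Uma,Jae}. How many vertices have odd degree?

4

Degrees: Tao:2, Ola:4, Pat:3, Viv:3, Uma:2, Gus:2, Wes:5, Rae:3, Cal:2, Jae:6, Kim:6, Leo:4
Odd-degree vertices: Pat, Viv, Wes, Rae.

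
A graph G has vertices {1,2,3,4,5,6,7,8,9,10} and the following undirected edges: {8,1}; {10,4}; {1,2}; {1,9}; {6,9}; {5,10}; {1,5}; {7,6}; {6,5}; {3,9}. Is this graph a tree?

|V| = 10, |E| = 10.
A tree on 10 vertices has exactly 9 edges; this graph has 10, so it contains a cycle and is not a tree.

No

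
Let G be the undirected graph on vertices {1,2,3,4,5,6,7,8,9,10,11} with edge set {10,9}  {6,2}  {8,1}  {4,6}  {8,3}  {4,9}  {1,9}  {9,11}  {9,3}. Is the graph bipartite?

Color {5, 6, 7, 8, 9} black and {1, 2, 3, 4, 10, 11} white. No edge joins two same-colored vertices, so the graph is bipartite.

Yes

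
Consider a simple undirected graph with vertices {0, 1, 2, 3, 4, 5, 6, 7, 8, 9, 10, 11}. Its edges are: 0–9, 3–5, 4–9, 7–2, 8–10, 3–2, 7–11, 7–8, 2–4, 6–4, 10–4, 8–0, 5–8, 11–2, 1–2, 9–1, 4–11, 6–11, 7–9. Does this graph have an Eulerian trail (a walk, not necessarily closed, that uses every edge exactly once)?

Degrees: 0:2, 1:2, 2:5, 3:2, 4:5, 5:2, 6:2, 7:4, 8:4, 9:4, 10:2, 11:4
Odd-degree vertices: 2, 4 (2 total).
The non-isolated vertices are connected and exactly 2 have odd degree, so an Eulerian trail exists (from 2 to 4).

Yes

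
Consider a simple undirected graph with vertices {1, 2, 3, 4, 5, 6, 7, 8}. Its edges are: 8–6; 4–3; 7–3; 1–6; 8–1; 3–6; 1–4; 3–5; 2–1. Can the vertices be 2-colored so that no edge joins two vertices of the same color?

1-6-8-1 is an odd cycle (length 3), and a bipartite graph can contain only even cycles.

No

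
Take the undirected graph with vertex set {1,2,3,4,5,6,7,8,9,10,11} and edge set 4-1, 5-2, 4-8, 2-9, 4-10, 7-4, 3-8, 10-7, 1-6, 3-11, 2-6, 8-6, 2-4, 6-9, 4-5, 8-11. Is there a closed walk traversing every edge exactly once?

Yes

Degrees: 1:2, 2:4, 3:2, 4:6, 5:2, 6:4, 7:2, 8:4, 9:2, 10:2, 11:2
Every vertex has even degree and the edges form a single connected piece, so an Eulerian circuit exists.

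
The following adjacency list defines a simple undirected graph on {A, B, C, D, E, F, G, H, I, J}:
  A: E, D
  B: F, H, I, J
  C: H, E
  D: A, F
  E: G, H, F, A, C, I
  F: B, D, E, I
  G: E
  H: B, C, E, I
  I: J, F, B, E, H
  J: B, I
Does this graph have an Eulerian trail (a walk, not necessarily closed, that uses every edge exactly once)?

Yes

Degrees: A:2, B:4, C:2, D:2, E:6, F:4, G:1, H:4, I:5, J:2
Odd-degree vertices: G, I (2 total).
The non-isolated vertices are connected and exactly 2 have odd degree, so an Eulerian trail exists (from G to I).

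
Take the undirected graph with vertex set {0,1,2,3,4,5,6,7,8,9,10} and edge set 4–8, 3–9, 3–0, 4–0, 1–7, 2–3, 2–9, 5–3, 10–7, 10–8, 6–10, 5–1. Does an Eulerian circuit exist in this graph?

Degrees: 0:2, 1:2, 2:2, 3:4, 4:2, 5:2, 6:1, 7:2, 8:2, 9:2, 10:3
Vertices with odd degree: 6, 10. An Eulerian circuit requires all degrees even.

No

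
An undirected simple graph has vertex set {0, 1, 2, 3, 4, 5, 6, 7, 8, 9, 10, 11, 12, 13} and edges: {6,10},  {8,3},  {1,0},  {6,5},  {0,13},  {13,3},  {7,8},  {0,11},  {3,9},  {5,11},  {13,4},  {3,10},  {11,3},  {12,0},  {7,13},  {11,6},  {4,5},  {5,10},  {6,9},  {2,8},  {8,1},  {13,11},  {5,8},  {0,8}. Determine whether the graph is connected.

A breadth-first search from 0 visits 0, 11, 12, 8, 13, 1, 3, 6, 5, 2, 7, 4, 9, 10 — all 14 vertices — so the graph is connected.

Yes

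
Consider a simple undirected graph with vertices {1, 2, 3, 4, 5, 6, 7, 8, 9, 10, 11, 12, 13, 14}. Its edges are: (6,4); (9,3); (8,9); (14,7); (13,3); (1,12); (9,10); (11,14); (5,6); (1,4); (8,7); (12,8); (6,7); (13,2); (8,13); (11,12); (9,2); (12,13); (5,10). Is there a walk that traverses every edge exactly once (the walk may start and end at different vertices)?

Degrees: 1:2, 2:2, 3:2, 4:2, 5:2, 6:3, 7:3, 8:4, 9:4, 10:2, 11:2, 12:4, 13:4, 14:2
Odd-degree vertices: 6, 7 (2 total).
With 2 odd-degree vertices and all edges in one connected piece, an Eulerian trail exists (from 6 to 7).

Yes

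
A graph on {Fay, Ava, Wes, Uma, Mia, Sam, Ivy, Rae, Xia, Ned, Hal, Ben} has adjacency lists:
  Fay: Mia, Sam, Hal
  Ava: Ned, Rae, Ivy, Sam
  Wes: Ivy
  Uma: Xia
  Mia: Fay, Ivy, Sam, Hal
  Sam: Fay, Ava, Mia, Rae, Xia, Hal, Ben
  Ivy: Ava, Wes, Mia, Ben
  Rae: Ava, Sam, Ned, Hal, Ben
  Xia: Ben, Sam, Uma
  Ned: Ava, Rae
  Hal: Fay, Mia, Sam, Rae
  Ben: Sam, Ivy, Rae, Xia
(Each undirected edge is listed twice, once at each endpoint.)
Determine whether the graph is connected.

Yes

Starting from Fay and exploring outward reaches every vertex (Fay, Sam, Mia, Hal, Rae, Ava, Xia, Ben, Ivy, Ned, Uma, Wes); the graph is connected.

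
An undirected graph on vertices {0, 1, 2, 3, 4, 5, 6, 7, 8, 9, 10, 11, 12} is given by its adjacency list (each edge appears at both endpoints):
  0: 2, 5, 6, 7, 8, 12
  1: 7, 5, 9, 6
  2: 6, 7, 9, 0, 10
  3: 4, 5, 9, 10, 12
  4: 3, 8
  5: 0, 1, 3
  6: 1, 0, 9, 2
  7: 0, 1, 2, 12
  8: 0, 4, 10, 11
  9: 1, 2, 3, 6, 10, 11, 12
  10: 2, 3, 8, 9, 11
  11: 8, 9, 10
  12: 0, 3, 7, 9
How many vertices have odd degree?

6

Degrees: 0:6, 1:4, 2:5, 3:5, 4:2, 5:3, 6:4, 7:4, 8:4, 9:7, 10:5, 11:3, 12:4
Odd-degree vertices: 2, 3, 5, 9, 10, 11.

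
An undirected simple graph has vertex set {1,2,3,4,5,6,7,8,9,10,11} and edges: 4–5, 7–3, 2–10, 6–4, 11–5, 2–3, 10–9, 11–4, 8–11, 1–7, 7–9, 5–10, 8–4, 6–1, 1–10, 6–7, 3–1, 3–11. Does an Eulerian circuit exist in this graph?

Degrees: 1:4, 2:2, 3:4, 4:4, 5:3, 6:3, 7:4, 8:2, 9:2, 10:4, 11:4
5, 6 have odd degree; an Eulerian circuit needs every degree to be even, so none exists.

No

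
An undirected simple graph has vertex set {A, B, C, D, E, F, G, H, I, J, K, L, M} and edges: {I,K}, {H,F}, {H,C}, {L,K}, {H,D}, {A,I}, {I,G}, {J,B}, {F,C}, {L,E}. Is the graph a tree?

No

|V| = 13, |E| = 10.
It splits into 4 components, so it cannot be a tree.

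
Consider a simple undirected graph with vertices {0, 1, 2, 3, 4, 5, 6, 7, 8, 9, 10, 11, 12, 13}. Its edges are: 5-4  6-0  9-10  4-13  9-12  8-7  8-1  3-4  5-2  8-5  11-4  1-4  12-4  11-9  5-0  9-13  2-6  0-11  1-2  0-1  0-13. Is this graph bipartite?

A valid 2-coloring puts {1, 3, 5, 6, 7, 10, 11, 12, 13} on one side and {0, 2, 4, 8, 9} on the other; every edge crosses between the two sides.

Yes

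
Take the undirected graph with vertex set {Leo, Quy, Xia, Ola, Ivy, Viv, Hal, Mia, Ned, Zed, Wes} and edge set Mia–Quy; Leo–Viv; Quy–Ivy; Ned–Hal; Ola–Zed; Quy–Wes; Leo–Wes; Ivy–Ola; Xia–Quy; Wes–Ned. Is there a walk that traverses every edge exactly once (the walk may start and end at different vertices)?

Degrees: Leo:2, Quy:4, Xia:1, Ola:2, Ivy:2, Viv:1, Hal:1, Mia:1, Ned:2, Zed:1, Wes:3
Odd-degree vertices: Xia, Viv, Hal, Mia, Zed, Wes (6 total).
With 6 odd-degree vertices (more than two), no single trail can use every edge.

No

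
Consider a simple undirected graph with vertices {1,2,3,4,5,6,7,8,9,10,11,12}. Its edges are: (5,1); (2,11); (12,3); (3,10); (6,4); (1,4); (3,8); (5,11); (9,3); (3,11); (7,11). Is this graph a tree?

The graph has 12 vertices and 11 edges.
It is connected with exactly 11 edges, hence acyclic — it is a tree.

Yes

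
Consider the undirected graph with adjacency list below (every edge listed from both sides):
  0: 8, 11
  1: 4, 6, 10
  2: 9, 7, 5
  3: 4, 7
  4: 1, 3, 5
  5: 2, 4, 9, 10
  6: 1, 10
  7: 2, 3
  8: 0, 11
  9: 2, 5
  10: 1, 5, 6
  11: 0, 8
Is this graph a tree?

No

The graph has 12 vertices and 15 edges.
It splits into 2 components, so it cannot be a tree.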